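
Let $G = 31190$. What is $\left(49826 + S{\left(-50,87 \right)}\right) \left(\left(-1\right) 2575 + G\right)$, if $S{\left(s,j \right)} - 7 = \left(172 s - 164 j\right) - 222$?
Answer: $765250945$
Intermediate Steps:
$S{\left(s,j \right)} = -215 - 164 j + 172 s$ ($S{\left(s,j \right)} = 7 - \left(222 - 172 s + 164 j\right) = -215 - 164 j + 172 s$)
$\left(49826 + S{\left(-50,87 \right)}\right) \left(\left(-1\right) 2575 + G\right) = \left(49826 - 23083\right) \left(\left(-1\right) 2575 + 31190\right) = \left(49826 - 23083\right) \left(-2575 + 31190\right) = \left(49826 - 23083\right) 28615 = 26743 \cdot 28615 = 765250945$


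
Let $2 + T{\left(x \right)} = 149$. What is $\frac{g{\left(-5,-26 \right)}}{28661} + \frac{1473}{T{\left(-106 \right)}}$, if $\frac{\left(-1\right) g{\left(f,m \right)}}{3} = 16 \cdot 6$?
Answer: $\frac{14058439}{1404389} \approx 10.01$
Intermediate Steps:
$T{\left(x \right)} = 147$ ($T{\left(x \right)} = -2 + 149 = 147$)
$g{\left(f,m \right)} = -288$ ($g{\left(f,m \right)} = - 3 \cdot 16 \cdot 6 = \left(-3\right) 96 = -288$)
$\frac{g{\left(-5,-26 \right)}}{28661} + \frac{1473}{T{\left(-106 \right)}} = - \frac{288}{28661} + \frac{1473}{147} = \left(-288\right) \frac{1}{28661} + 1473 \cdot \frac{1}{147} = - \frac{288}{28661} + \frac{491}{49} = \frac{14058439}{1404389}$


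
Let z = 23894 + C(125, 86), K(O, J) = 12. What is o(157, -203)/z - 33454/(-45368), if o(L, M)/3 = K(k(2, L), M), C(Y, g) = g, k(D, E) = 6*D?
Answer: 100482521/135990580 ≈ 0.73889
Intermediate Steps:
o(L, M) = 36 (o(L, M) = 3*12 = 36)
z = 23980 (z = 23894 + 86 = 23980)
o(157, -203)/z - 33454/(-45368) = 36/23980 - 33454/(-45368) = 36*(1/23980) - 33454*(-1/45368) = 9/5995 + 16727/22684 = 100482521/135990580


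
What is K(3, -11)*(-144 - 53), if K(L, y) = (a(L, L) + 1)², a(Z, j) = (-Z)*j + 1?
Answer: -9653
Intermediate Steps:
a(Z, j) = 1 - Z*j (a(Z, j) = -Z*j + 1 = 1 - Z*j)
K(L, y) = (2 - L²)² (K(L, y) = ((1 - L*L) + 1)² = ((1 - L²) + 1)² = (2 - L²)²)
K(3, -11)*(-144 - 53) = (-2 + 3²)²*(-144 - 53) = (-2 + 9)²*(-197) = 7²*(-197) = 49*(-197) = -9653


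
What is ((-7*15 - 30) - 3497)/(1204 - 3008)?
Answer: 908/451 ≈ 2.0133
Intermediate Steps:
((-7*15 - 30) - 3497)/(1204 - 3008) = ((-105 - 30) - 3497)/(-1804) = (-135 - 3497)*(-1/1804) = -3632*(-1/1804) = 908/451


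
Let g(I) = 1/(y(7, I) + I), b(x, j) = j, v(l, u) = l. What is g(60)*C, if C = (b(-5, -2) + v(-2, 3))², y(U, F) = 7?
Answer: 16/67 ≈ 0.23881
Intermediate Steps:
g(I) = 1/(7 + I)
C = 16 (C = (-2 - 2)² = (-4)² = 16)
g(60)*C = 16/(7 + 60) = 16/67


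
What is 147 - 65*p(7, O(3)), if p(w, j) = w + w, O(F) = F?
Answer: -763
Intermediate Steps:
p(w, j) = 2*w
147 - 65*p(7, O(3)) = 147 - 130*7 = 147 - 65*14 = 147 - 910 = -763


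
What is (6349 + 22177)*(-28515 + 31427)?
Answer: 83067712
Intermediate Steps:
(6349 + 22177)*(-28515 + 31427) = 28526*2912 = 83067712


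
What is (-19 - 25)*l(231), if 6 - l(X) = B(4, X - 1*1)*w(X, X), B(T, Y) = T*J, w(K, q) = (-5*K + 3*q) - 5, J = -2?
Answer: 164120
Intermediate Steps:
w(K, q) = -5 - 5*K + 3*q
B(T, Y) = -2*T (B(T, Y) = T*(-2) = -2*T)
l(X) = -34 - 16*X (l(X) = 6 - (-2*4)*(-5 - 5*X + 3*X) = 6 - (-8)*(-5 - 2*X) = 6 - (40 + 16*X) = 6 + (-40 - 16*X) = -34 - 16*X)
(-19 - 25)*l(231) = (-19 - 25)*(-34 - 16*231) = -44*(-34 - 3696) = -44*(-3730) = 164120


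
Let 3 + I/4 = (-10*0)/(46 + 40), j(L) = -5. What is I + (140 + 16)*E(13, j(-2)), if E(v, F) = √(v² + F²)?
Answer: -12 + 156*√194 ≈ 2160.8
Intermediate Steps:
E(v, F) = √(F² + v²)
I = -12 (I = -12 + 4*((-10*0)/(46 + 40)) = -12 + 4*(0/86) = -12 + 4*(0*(1/86)) = -12 + 4*0 = -12 + 0 = -12)
I + (140 + 16)*E(13, j(-2)) = -12 + (140 + 16)*√((-5)² + 13²) = -12 + 156*√(25 + 169) = -12 + 156*√194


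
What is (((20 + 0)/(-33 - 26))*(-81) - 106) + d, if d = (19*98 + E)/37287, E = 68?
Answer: -172674088/2199933 ≈ -78.491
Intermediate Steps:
d = 1930/37287 (d = (19*98 + 68)/37287 = (1862 + 68)*(1/37287) = 1930*(1/37287) = 1930/37287 ≈ 0.051761)
(((20 + 0)/(-33 - 26))*(-81) - 106) + d = (((20 + 0)/(-33 - 26))*(-81) - 106) + 1930/37287 = ((20/(-59))*(-81) - 106) + 1930/37287 = ((20*(-1/59))*(-81) - 106) + 1930/37287 = (-20/59*(-81) - 106) + 1930/37287 = (1620/59 - 106) + 1930/37287 = -4634/59 + 1930/37287 = -172674088/2199933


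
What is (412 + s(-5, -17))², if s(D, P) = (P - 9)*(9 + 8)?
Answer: 900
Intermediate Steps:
s(D, P) = -153 + 17*P (s(D, P) = (-9 + P)*17 = -153 + 17*P)
(412 + s(-5, -17))² = (412 + (-153 + 17*(-17)))² = (412 + (-153 - 289))² = (412 - 442)² = (-30)² = 900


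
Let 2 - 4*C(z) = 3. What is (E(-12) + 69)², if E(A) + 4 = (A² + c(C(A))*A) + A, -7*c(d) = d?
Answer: 1893376/49 ≈ 38640.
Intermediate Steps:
C(z) = -¼ (C(z) = ½ - ¼*3 = ½ - ¾ = -¼)
c(d) = -d/7
E(A) = -4 + A² + 29*A/28 (E(A) = -4 + ((A² + (-⅐*(-¼))*A) + A) = -4 + ((A² + A/28) + A) = -4 + (A² + 29*A/28) = -4 + A² + 29*A/28)
(E(-12) + 69)² = ((-4 + (-12)² + (29/28)*(-12)) + 69)² = ((-4 + 144 - 87/7) + 69)² = (893/7 + 69)² = (1376/7)² = 1893376/49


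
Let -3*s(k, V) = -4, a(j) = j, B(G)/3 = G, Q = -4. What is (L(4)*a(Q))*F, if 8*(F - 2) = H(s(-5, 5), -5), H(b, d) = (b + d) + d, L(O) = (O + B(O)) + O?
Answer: -220/3 ≈ -73.333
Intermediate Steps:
B(G) = 3*G
L(O) = 5*O (L(O) = (O + 3*O) + O = 4*O + O = 5*O)
s(k, V) = 4/3 (s(k, V) = -⅓*(-4) = 4/3)
H(b, d) = b + 2*d
F = 11/12 (F = 2 + (4/3 + 2*(-5))/8 = 2 + (4/3 - 10)/8 = 2 + (⅛)*(-26/3) = 2 - 13/12 = 11/12 ≈ 0.91667)
(L(4)*a(Q))*F = ((5*4)*(-4))*(11/12) = (20*(-4))*(11/12) = -80*11/12 = -220/3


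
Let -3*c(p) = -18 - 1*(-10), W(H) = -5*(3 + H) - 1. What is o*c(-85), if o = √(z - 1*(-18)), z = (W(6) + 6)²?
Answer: 8*√1618/3 ≈ 107.27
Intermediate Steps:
W(H) = -16 - 5*H (W(H) = (-15 - 5*H) - 1 = -16 - 5*H)
c(p) = 8/3 (c(p) = -(-18 - 1*(-10))/3 = -(-18 + 10)/3 = -⅓*(-8) = 8/3)
z = 1600 (z = ((-16 - 5*6) + 6)² = ((-16 - 30) + 6)² = (-46 + 6)² = (-40)² = 1600)
o = √1618 (o = √(1600 - 1*(-18)) = √(1600 + 18) = √1618 ≈ 40.224)
o*c(-85) = √1618*(8/3) = 8*√1618/3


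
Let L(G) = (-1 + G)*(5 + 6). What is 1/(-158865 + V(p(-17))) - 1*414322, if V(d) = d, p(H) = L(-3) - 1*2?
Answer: -65840323343/158911 ≈ -4.1432e+5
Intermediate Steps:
L(G) = -11 + 11*G (L(G) = (-1 + G)*11 = -11 + 11*G)
p(H) = -46 (p(H) = (-11 + 11*(-3)) - 1*2 = (-11 - 33) - 2 = -44 - 2 = -46)
1/(-158865 + V(p(-17))) - 1*414322 = 1/(-158865 - 46) - 1*414322 = 1/(-158911) - 414322 = -1/158911 - 414322 = -65840323343/158911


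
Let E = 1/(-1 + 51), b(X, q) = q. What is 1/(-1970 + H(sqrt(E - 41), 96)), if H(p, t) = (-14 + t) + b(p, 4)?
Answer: -1/1884 ≈ -0.00053079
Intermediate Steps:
E = 1/50 ≈ 0.020000
H(p, t) = -10 + t (H(p, t) = (-14 + t) + 4 = -10 + t)
1/(-1970 + H(sqrt(E - 41), 96)) = 1/(-1970 + (-10 + 96)) = 1/(-1970 + 86) = 1/(-1884) = -1/1884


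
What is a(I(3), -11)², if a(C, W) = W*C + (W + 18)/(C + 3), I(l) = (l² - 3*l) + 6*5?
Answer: 118439689/1089 ≈ 1.0876e+5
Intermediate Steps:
I(l) = 30 + l² - 3*l (I(l) = (l² - 3*l) + 30 = 30 + l² - 3*l)
a(C, W) = C*W + (18 + W)/(3 + C)
a(I(3), -11)² = ((18 - 11 - 11*(30 + 3² - 3*3)² + 3*(30 + 3² - 3*3)*(-11))/(3 + (30 + 3² - 3*3)))² = ((18 - 11 - 11*(30 + 9 - 9)² + 3*(30 + 9 - 9)*(-11))/(3 + (30 + 9 - 9)))² = ((18 - 11 - 11*30² + 3*30*(-11))/(3 + 30))² = ((18 - 11 - 11*900 - 990)/33)² = ((18 - 11 - 9900 - 990)/33)² = ((1/33)*(-10883))² = (-10883/33)² = 118439689/1089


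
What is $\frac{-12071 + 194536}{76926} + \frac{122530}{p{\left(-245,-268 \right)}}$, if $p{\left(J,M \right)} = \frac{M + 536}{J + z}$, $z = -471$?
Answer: $- \frac{1687195732465}{5154042} \approx -3.2735 \cdot 10^{5}$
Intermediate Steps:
$p{\left(J,M \right)} = \frac{536 + M}{-471 + J}$ ($p{\left(J,M \right)} = \frac{M + 536}{J - 471} = \frac{536 + M}{-471 + J}$)
$\frac{-12071 + 194536}{76926} + \frac{122530}{p{\left(-245,-268 \right)}} = \frac{-12071 + 194536}{76926} + \frac{122530}{\frac{1}{-471 - 245} \left(536 - 268\right)} = 182465 \cdot \frac{1}{76926} + \frac{122530}{\frac{1}{-716} \cdot 268} = \frac{182465}{76926} + \frac{122530}{\left(- \frac{1}{716}\right) 268} = \frac{182465}{76926} + \frac{122530}{- \frac{67}{179}} = \frac{182465}{76926} + 122530 \left(- \frac{179}{67}\right) = \frac{182465}{76926} - \frac{21932870}{67} = - \frac{1687195732465}{5154042}$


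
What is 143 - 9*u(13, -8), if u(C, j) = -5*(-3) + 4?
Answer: -28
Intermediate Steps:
u(C, j) = 19 (u(C, j) = 15 + 4 = 19)
143 - 9*u(13, -8) = 143 - 9*19 = 143 - 171 = -28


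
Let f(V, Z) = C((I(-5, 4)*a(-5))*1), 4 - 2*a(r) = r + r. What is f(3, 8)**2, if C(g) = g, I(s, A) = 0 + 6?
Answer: 1764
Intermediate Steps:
a(r) = 2 - r (a(r) = 2 - (r + r)/2 = 2 - r)
I(s, A) = 6
f(V, Z) = 42 (f(V, Z) = (6*(2 - 1*(-5)))*1 = (6*(2 + 5))*1 = (6*7)*1 = 42*1 = 42)
f(3, 8)**2 = 42**2 = 1764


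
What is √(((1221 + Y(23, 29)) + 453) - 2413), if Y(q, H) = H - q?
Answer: I*√733 ≈ 27.074*I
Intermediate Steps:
√(((1221 + Y(23, 29)) + 453) - 2413) = √(((1221 + (29 - 1*23)) + 453) - 2413) = √(((1221 + (29 - 23)) + 453) - 2413) = √(((1221 + 6) + 453) - 2413) = √((1227 + 453) - 2413) = √(1680 - 2413) = √(-733) = I*√733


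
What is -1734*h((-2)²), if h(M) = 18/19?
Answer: -31212/19 ≈ -1642.7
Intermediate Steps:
h(M) = 18/19 (h(M) = 18*(1/19) = 18/19)
-1734*h((-2)²) = -1734*18/19 = -31212/19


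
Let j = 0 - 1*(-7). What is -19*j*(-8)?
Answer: 1064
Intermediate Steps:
j = 7 (j = 0 + 7 = 7)
-19*j*(-8) = -19*7*(-8) = -133*(-8) = 1064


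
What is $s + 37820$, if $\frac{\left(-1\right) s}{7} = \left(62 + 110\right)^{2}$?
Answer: $-169268$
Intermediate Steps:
$s = -207088$ ($s = - 7 \left(62 + 110\right)^{2} = - 7 \cdot 172^{2} = \left(-7\right) 29584 = -207088$)
$s + 37820 = -207088 + 37820 = -169268$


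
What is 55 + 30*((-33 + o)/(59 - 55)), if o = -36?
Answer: -925/2 ≈ -462.50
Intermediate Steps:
55 + 30*((-33 + o)/(59 - 55)) = 55 + 30*((-33 - 36)/(59 - 55)) = 55 + 30*(-69/4) = 55 - 1035/2 = -925/2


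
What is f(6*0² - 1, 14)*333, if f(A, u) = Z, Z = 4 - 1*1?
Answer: 999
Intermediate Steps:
Z = 3 (Z = 4 - 1 = 3)
f(A, u) = 3
f(6*0² - 1, 14)*333 = 3*333 = 999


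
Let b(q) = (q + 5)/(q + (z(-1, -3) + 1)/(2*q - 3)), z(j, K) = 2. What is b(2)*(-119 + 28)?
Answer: -637/5 ≈ -127.40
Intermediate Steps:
b(q) = (5 + q)/(q + 3/(-3 + 2*q)) (b(q) = (q + 5)/(q + (2 + 1)/(2*q - 3)) = (5 + q)/(q + 3/(-3 + 2*q)))
b(2)*(-119 + 28) = ((-15 + 2*2² + 7*2)/(3 - 3*2 + 2*2²))*(-119 + 28) = ((-15 + 2*4 + 14)/(3 - 6 + 2*4))*(-91) = ((-15 + 8 + 14)/(3 - 6 + 8))*(-91) = (7/5)*(-91) = -637/5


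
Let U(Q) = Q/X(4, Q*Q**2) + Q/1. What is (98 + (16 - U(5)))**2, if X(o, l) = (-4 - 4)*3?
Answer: 6869641/576 ≈ 11926.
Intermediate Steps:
X(o, l) = -24 (X(o, l) = -8*3 = -24)
U(Q) = 23*Q/24 (U(Q) = Q/(-24) + Q/1 = Q*(-1/24) + Q*1 = -Q/24 + Q = 23*Q/24)
(98 + (16 - U(5)))**2 = (98 + (16 - 23*5/24))**2 = (98 + (16 - 1*115/24))**2 = (98 + (16 - 115/24))**2 = (98 + 269/24)**2 = (2621/24)**2 = 6869641/576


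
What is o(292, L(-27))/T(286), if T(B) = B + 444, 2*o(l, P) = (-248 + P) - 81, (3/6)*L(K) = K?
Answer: -383/1460 ≈ -0.26233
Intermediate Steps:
L(K) = 2*K
o(l, P) = -329/2 + P/2 (o(l, P) = ((-248 + P) - 81)/2 = (-329 + P)/2 = -329/2 + P/2)
T(B) = 444 + B
o(292, L(-27))/T(286) = (-329/2 + (2*(-27))/2)/(444 + 286) = (-329/2 + (½)*(-54))/730 = (-329/2 - 27)*(1/730) = -383/2*1/730 = -383/1460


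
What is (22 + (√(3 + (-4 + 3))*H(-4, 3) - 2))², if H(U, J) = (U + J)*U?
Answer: 432 + 160*√2 ≈ 658.27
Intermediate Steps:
H(U, J) = U*(J + U) (H(U, J) = (J + U)*U = U*(J + U))
(22 + (√(3 + (-4 + 3))*H(-4, 3) - 2))² = (22 + (√(3 + (-4 + 3))*(-4*(3 - 4)) - 2))² = (22 + (√(3 - 1)*(-4*(-1)) - 2))² = (22 + (√2*4 - 2))² = (22 + (4*√2 - 2))² = (22 + (-2 + 4*√2))² = (20 + 4*√2)²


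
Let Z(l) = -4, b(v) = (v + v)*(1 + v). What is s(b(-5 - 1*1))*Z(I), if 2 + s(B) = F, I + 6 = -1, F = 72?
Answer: -280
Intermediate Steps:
b(v) = 2*v*(1 + v) (b(v) = (2*v)*(1 + v) = 2*v*(1 + v))
I = -7 (I = -6 - 1 = -7)
s(B) = 70 (s(B) = -2 + 72 = 70)
s(b(-5 - 1*1))*Z(I) = 70*(-4) = -280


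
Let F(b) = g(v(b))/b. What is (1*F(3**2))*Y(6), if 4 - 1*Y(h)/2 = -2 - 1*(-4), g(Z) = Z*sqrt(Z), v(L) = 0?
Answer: 0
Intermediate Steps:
g(Z) = Z**(3/2)
Y(h) = 4 (Y(h) = 8 - 2*(-2 - 1*(-4)) = 8 - 2*(-2 + 4) = 8 - 2*2 = 8 - 4 = 4)
F(b) = 0 (F(b) = 0**(3/2)/b = 0/b = 0)
(1*F(3**2))*Y(6) = (1*0)*4 = 0*4 = 0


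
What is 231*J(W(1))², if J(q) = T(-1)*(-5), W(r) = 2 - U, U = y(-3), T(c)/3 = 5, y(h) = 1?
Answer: 1299375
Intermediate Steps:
T(c) = 15 (T(c) = 3*5 = 15)
U = 1
W(r) = 1 (W(r) = 2 - 1*1 = 2 - 1 = 1)
J(q) = -75 (J(q) = 15*(-5) = -75)
231*J(W(1))² = 231*(-75)² = 231*5625 = 1299375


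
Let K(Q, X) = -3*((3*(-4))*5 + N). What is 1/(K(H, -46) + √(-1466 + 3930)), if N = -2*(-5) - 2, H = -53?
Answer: 39/5468 - √154/5468 ≈ 0.0048629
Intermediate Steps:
N = 8 (N = 10 - 2 = 8)
K(Q, X) = 156 (K(Q, X) = -3*((3*(-4))*5 + 8) = -3*(-12*5 + 8) = -3*(-60 + 8) = -3*(-52) = 156)
1/(K(H, -46) + √(-1466 + 3930)) = 1/(156 + √(-1466 + 3930)) = 1/(156 + √2464) = 1/(156 + 4*√154)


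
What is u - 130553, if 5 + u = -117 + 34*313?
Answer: -120033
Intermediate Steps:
u = 10520 (u = -5 + (-117 + 34*313) = -5 + (-117 + 10642) = -5 + 10525 = 10520)
u - 130553 = 10520 - 130553 = -120033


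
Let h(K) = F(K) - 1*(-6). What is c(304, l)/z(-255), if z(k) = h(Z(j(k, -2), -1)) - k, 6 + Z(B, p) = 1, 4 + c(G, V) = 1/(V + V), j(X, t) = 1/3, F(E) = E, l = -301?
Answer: -2409/154112 ≈ -0.015631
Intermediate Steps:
j(X, t) = 1/3
c(G, V) = -4 + 1/(2*V) (c(G, V) = -4 + 1/(V + V) = -4 + 1/(2*V))
Z(B, p) = -5 (Z(B, p) = -6 + 1 = -5)
h(K) = 6 + K (h(K) = K - 1*(-6) = K + 6 = 6 + K)
z(k) = 1 - k (z(k) = (6 - 5) - k = 1 - k)
c(304, l)/z(-255) = (-4 + (1/2)/(-301))/(1 - 1*(-255)) = (-4 + (1/2)*(-1/301))/(1 + 255) = (-4 - 1/602)/256 = -2409/602*1/256 = -2409/154112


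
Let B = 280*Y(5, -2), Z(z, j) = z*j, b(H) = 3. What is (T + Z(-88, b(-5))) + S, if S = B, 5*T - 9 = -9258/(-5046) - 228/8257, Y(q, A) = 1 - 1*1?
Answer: -9091214804/34720685 ≈ -261.84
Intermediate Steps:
Y(q, A) = 0 (Y(q, A) = 1 - 1 = 0)
Z(z, j) = j*z
T = 75046036/34720685 (T = 9/5 + (-9258/(-5046) - 228/8257)/5 = 9/5 + (-9258*(-1/5046) - 228*1/8257)/5 = 9/5 + (1543/841 - 228/8257)/5 = 9/5 + (⅕)*(12548803/6944137) = 9/5 + 12548803/34720685 = 75046036/34720685 ≈ 2.1614)
B = 0 (B = 280*0 = 0)
S = 0
(T + Z(-88, b(-5))) + S = (75046036/34720685 + 3*(-88)) + 0 = (75046036/34720685 - 264) + 0 = -9091214804/34720685 + 0 = -9091214804/34720685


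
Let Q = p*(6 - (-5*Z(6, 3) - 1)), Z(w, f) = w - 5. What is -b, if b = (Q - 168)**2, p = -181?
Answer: -5475600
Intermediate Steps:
Z(w, f) = -5 + w
Q = -2172 (Q = -181*(6 - (-5*(-5 + 6) - 1)) = -181*(6 - (-5*1 - 1)) = -181*(6 - (-5 - 1)) = -181*(6 - 1*(-6)) = -181*(6 + 6) = -181*12 = -2172)
b = 5475600 (b = (-2172 - 168)**2 = (-2340)**2 = 5475600)
-b = -1*5475600 = -5475600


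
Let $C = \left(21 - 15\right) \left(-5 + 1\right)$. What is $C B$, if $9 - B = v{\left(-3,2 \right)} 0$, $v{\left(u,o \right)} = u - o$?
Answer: $-216$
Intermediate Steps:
$B = 9$ ($B = 9 - \left(-3 - 2\right) 0 = 9 - \left(-5\right) 0 = 9 - 0 = 9 + 0 = 9$)
$C = -24$ ($C = 6 \left(-4\right) = -24$)
$C B = \left(-24\right) 9 = -216$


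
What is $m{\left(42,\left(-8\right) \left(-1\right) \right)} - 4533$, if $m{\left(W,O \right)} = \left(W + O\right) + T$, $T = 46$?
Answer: $-4437$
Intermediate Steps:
$m{\left(W,O \right)} = 46 + O + W$ ($m{\left(W,O \right)} = \left(W + O\right) + 46 = \left(O + W\right) + 46 = 46 + O + W$)
$m{\left(42,\left(-8\right) \left(-1\right) \right)} - 4533 = \left(46 - -8 + 42\right) - 4533 = \left(46 + 8 + 42\right) - 4533 = 96 - 4533 = -4437$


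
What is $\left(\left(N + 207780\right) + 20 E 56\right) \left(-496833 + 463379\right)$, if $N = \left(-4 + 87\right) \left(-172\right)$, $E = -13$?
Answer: $-5986392576$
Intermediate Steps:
$N = -14276$ ($N = 83 \left(-172\right) = -14276$)
$\left(\left(N + 207780\right) + 20 E 56\right) \left(-496833 + 463379\right) = \left(\left(-14276 + 207780\right) + 20 \left(-13\right) 56\right) \left(-496833 + 463379\right) = \left(193504 - 14560\right) \left(-33454\right) = 178944 \left(-33454\right) = -5986392576$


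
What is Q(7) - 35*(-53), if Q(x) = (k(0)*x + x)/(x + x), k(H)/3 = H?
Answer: 3711/2 ≈ 1855.5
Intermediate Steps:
k(H) = 3*H
Q(x) = ½ (Q(x) = ((3*0)*x + x)/(x + x) = (0*x + x)/((2*x)) = (1/(2*x))*(0 + x) = (1/(2*x))*x = ½)
Q(7) - 35*(-53) = ½ - 35*(-53) = ½ + 1855 = 3711/2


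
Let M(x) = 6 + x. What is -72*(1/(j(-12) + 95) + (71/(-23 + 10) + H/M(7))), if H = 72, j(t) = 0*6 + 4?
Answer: -896/143 ≈ -6.2657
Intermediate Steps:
j(t) = 4 (j(t) = 0 + 4 = 4)
-72*(1/(j(-12) + 95) + (71/(-23 + 10) + H/M(7))) = -72*(1/(4 + 95) + (71/(-23 + 10) + 72/(6 + 7))) = -72*(1/99 + (71/(-13) + 72/13)) = -72*(1/99 + (71*(-1/13) + 72*(1/13))) = -72*(1/99 + (-71/13 + 72/13)) = -72*(1/99 + 1/13) = -72*112/1287 = -896/143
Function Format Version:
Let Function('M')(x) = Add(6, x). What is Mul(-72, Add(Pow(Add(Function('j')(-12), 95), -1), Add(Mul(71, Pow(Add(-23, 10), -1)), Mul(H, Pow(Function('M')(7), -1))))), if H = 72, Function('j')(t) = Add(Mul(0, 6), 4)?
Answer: Rational(-896, 143) ≈ -6.2657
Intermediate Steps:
Function('j')(t) = 4 (Function('j')(t) = Add(0, 4) = 4)
Mul(-72, Add(Pow(Add(Function('j')(-12), 95), -1), Add(Mul(71, Pow(Add(-23, 10), -1)), Mul(H, Pow(Function('M')(7), -1))))) = Mul(-72, Add(Pow(Add(4, 95), -1), Add(Mul(71, Pow(Add(-23, 10), -1)), Mul(72, Pow(Add(6, 7), -1))))) = Mul(-72, Add(Pow(99, -1), Add(Mul(71, Pow(-13, -1)), Mul(72, Pow(13, -1))))) = Mul(-72, Add(Rational(1, 99), Add(Mul(71, Rational(-1, 13)), Mul(72, Rational(1, 13))))) = Mul(-72, Add(Rational(1, 99), Add(Rational(-71, 13), Rational(72, 13)))) = Mul(-72, Add(Rational(1, 99), Rational(1, 13))) = Mul(-72, Rational(112, 1287)) = Rational(-896, 143)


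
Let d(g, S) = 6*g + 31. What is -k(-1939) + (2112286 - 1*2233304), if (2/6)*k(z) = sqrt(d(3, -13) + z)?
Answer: -121018 - 9*I*sqrt(210) ≈ -1.2102e+5 - 130.42*I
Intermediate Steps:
d(g, S) = 31 + 6*g
k(z) = 3*sqrt(49 + z) (k(z) = 3*sqrt((31 + 6*3) + z) = 3*sqrt((31 + 18) + z) = 3*sqrt(49 + z))
-k(-1939) + (2112286 - 1*2233304) = -3*sqrt(49 - 1939) + (2112286 - 1*2233304) = -3*sqrt(-1890) + (2112286 - 2233304) = -3*3*I*sqrt(210) - 121018 = -9*I*sqrt(210) - 121018 = -121018 - 9*I*sqrt(210)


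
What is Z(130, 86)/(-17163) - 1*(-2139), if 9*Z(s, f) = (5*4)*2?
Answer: 330404873/154467 ≈ 2139.0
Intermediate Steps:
Z(s, f) = 40/9 (Z(s, f) = ((5*4)*2)/9 = (20*2)/9 = (⅑)*40 = 40/9)
Z(130, 86)/(-17163) - 1*(-2139) = (40/9)/(-17163) - 1*(-2139) = (40/9)*(-1/17163) + 2139 = -40/154467 + 2139 = 330404873/154467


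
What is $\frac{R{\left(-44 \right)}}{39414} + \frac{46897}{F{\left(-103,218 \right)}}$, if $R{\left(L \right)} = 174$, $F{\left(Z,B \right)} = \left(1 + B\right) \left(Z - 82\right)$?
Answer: $- \frac{306891458}{266143035} \approx -1.1531$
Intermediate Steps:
$F{\left(Z,B \right)} = \left(1 + B\right) \left(-82 + Z\right)$
$\frac{R{\left(-44 \right)}}{39414} + \frac{46897}{F{\left(-103,218 \right)}} = \frac{174}{39414} + \frac{46897}{-82 - 103 - 17876 + 218 \left(-103\right)} = 174 \cdot \frac{1}{39414} + \frac{46897}{-82 - 103 - 17876 - 22454} = \frac{29}{6569} + \frac{46897}{-40515} = \frac{29}{6569} + 46897 \left(- \frac{1}{40515}\right) = \frac{29}{6569} - \frac{46897}{40515} = - \frac{306891458}{266143035}$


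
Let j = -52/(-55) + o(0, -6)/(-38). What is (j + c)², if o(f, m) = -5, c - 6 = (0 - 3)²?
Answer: 1129027201/4368100 ≈ 258.47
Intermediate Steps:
c = 15 (c = 6 + (0 - 3)² = 6 + (-3)² = 6 + 9 = 15)
j = 2251/2090 (j = -52/(-55) - 5/(-38) = -52*(-1/55) - 5*(-1/38) = 52/55 + 5/38 = 2251/2090 ≈ 1.0770)
(j + c)² = (2251/2090 + 15)² = (33601/2090)² = 1129027201/4368100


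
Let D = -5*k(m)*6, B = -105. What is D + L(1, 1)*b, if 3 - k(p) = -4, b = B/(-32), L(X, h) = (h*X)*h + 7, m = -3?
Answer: -735/4 ≈ -183.75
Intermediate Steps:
L(X, h) = 7 + X*h² (L(X, h) = (X*h)*h + 7 = X*h² + 7 = 7 + X*h²)
b = 105/32 (b = -105/(-32) = -105*(-1/32) = 105/32 ≈ 3.2813)
k(p) = 7 (k(p) = 3 - 1*(-4) = 3 + 4 = 7)
D = -210 (D = -5*7*6 = -35*6 = -210)
D + L(1, 1)*b = -210 + (7 + 1*1²)*(105/32) = -210 + (7 + 1*1)*(105/32) = -210 + (7 + 1)*(105/32) = -210 + 8*(105/32) = -210 + 105/4 = -735/4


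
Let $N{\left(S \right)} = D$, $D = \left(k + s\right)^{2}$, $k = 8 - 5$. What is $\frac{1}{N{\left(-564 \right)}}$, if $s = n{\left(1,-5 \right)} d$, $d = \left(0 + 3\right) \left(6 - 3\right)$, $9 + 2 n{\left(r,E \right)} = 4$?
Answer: $\frac{4}{1521} \approx 0.0026299$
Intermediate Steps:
$n{\left(r,E \right)} = - \frac{5}{2}$ ($n{\left(r,E \right)} = - \frac{9}{2} + \frac{1}{2} \cdot 4 = - \frac{9}{2} + 2 = - \frac{5}{2}$)
$k = 3$ ($k = 8 - 5 = 3$)
$d = 9$ ($d = 3 \cdot 3 = 9$)
$s = - \frac{45}{2}$ ($s = \left(- \frac{5}{2}\right) 9 = - \frac{45}{2} \approx -22.5$)
$D = \frac{1521}{4}$ ($D = \left(3 - \frac{45}{2}\right)^{2} = \left(- \frac{39}{2}\right)^{2} = \frac{1521}{4} \approx 380.25$)
$N{\left(S \right)} = \frac{1521}{4}$
$\frac{1}{N{\left(-564 \right)}} = \frac{1}{\frac{1521}{4}} = \frac{4}{1521}$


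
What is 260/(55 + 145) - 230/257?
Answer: 1041/2570 ≈ 0.40506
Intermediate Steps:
260/(55 + 145) - 230/257 = 260/200 - 230*1/257 = 260*(1/200) - 230/257 = 13/10 - 230/257 = 1041/2570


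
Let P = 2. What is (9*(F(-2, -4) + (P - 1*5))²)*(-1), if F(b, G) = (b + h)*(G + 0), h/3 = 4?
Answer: -16641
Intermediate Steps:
h = 12 (h = 3*4 = 12)
F(b, G) = G*(12 + b) (F(b, G) = (b + 12)*(G + 0) = (12 + b)*G = G*(12 + b))
(9*(F(-2, -4) + (P - 1*5))²)*(-1) = (9*(-4*(12 - 2) + (2 - 1*5))²)*(-1) = (9*(-4*10 + (2 - 5))²)*(-1) = (9*(-40 - 3)²)*(-1) = (9*(-43)²)*(-1) = (9*1849)*(-1) = 16641*(-1) = -16641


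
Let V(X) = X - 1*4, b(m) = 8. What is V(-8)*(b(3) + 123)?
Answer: -1572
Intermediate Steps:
V(X) = -4 + X (V(X) = X - 4 = -4 + X)
V(-8)*(b(3) + 123) = (-4 - 8)*(8 + 123) = -12*131 = -1572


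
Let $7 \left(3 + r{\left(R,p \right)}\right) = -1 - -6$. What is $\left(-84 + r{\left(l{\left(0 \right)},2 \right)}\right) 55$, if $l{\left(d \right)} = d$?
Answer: $- \frac{33220}{7} \approx -4745.7$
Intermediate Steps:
$r{\left(R,p \right)} = - \frac{16}{7}$ ($r{\left(R,p \right)} = -3 + \frac{-1 - -6}{7} = -3 + \frac{-1 + 6}{7} = -3 + \frac{1}{7} \cdot 5 = -3 + \frac{5}{7} = - \frac{16}{7}$)
$\left(-84 + r{\left(l{\left(0 \right)},2 \right)}\right) 55 = \left(-84 - \frac{16}{7}\right) 55 = \left(- \frac{604}{7}\right) 55 = - \frac{33220}{7}$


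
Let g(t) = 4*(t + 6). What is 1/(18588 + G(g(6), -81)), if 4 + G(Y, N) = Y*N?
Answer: 1/14696 ≈ 6.8046e-5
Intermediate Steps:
g(t) = 24 + 4*t (g(t) = 4*(6 + t) = 24 + 4*t)
G(Y, N) = -4 + N*Y (G(Y, N) = -4 + Y*N = -4 + N*Y)
1/(18588 + G(g(6), -81)) = 1/(18588 + (-4 - 81*(24 + 4*6))) = 1/(18588 + (-4 - 81*(24 + 24))) = 1/(18588 + (-4 - 81*48)) = 1/(18588 + (-4 - 3888)) = 1/(18588 - 3892) = 1/14696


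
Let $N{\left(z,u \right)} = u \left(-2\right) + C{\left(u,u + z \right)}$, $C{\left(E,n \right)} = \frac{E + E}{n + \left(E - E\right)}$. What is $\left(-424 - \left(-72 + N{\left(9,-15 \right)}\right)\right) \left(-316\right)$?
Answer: $122292$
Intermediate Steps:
$C{\left(E,n \right)} = \frac{2 E}{n}$ ($C{\left(E,n \right)} = \frac{2 E}{n + 0} = \frac{2 E}{n}$)
$N{\left(z,u \right)} = - 2 u + \frac{2 u}{u + z}$ ($N{\left(z,u \right)} = u \left(-2\right) + \frac{2 u}{u + z} = - 2 u + \frac{2 u}{u + z}$)
$\left(-424 - \left(-72 + N{\left(9,-15 \right)}\right)\right) \left(-316\right) = \left(-424 + \left(72 - 2 \left(-15\right) \frac{1}{-15 + 9} \left(1 - -15 - 9\right)\right)\right) \left(-316\right) = \left(-424 + \left(72 - 2 \left(-15\right) \frac{1}{-6} \left(1 + 15 - 9\right)\right)\right) \left(-316\right) = \left(-424 + \left(72 - 2 \left(-15\right) \left(- \frac{1}{6}\right) 7\right)\right) \left(-316\right) = \left(-424 + \left(72 - 35\right)\right) \left(-316\right) = \left(-424 + 37\right) \left(-316\right) = \left(-387\right) \left(-316\right) = 122292$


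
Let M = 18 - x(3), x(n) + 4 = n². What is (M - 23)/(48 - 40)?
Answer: -5/4 ≈ -1.2500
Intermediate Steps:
x(n) = -4 + n²
M = 13 (M = 18 - (-4 + 3²) = 18 - (-4 + 9) = 18 - 1*5 = 18 - 5 = 13)
(M - 23)/(48 - 40) = (13 - 23)/(48 - 40) = -10/8 = (⅛)*(-10) = -5/4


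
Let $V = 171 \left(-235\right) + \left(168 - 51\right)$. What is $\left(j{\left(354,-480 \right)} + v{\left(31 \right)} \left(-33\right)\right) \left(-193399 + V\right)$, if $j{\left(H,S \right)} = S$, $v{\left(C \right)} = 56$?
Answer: $543511176$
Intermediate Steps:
$V = -40068$ ($V = -40185 + 117 = -40068$)
$\left(j{\left(354,-480 \right)} + v{\left(31 \right)} \left(-33\right)\right) \left(-193399 + V\right) = \left(-480 + 56 \left(-33\right)\right) \left(-193399 - 40068\right) = \left(-480 - 1848\right) \left(-233467\right) = \left(-2328\right) \left(-233467\right) = 543511176$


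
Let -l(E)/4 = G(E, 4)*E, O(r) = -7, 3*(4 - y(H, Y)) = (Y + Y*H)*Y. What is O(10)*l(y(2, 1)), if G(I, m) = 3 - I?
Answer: 0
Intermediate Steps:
y(H, Y) = 4 - Y*(Y + H*Y)/3 (y(H, Y) = 4 - (Y + Y*H)*Y/3 = 4 - (Y + H*Y)*Y/3 = 4 - Y*(Y + H*Y)/3)
l(E) = -4*E*(3 - E) (l(E) = -4*(3 - E)*E = -4*E*(3 - E))
O(10)*l(y(2, 1)) = -28*(4 - ⅓*1² - ⅓*2*1²)*(-3 + (4 - ⅓*1² - ⅓*2*1²)) = -28*(4 - ⅓*1 - ⅓*2*1)*(-3 + (4 - ⅓*1 - ⅓*2*1)) = -28*(4 - ⅓ - ⅔)*(-3 + (4 - ⅓ - ⅔)) = -28*3*(-3 + 3) = -28*3*0 = -7*0 = 0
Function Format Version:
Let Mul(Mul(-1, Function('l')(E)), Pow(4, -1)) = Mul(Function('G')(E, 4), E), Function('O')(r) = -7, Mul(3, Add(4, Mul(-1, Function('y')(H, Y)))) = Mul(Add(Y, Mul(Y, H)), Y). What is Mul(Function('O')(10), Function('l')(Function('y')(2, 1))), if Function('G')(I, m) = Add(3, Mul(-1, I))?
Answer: 0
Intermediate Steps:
Function('y')(H, Y) = Add(4, Mul(Rational(-1, 3), Y, Add(Y, Mul(H, Y)))) (Function('y')(H, Y) = Add(4, Mul(Rational(-1, 3), Mul(Add(Y, Mul(Y, H)), Y))) = Add(4, Mul(Rational(-1, 3), Mul(Add(Y, Mul(H, Y)), Y))) = Add(4, Mul(Rational(-1, 3), Mul(Y, Add(Y, Mul(H, Y))))) = Add(4, Mul(Rational(-1, 3), Y, Add(Y, Mul(H, Y)))))
Function('l')(E) = Mul(-4, E, Add(3, Mul(-1, E))) (Function('l')(E) = Mul(-4, Mul(Add(3, Mul(-1, E)), E)) = Mul(-4, Mul(E, Add(3, Mul(-1, E)))) = Mul(-4, E, Add(3, Mul(-1, E))))
Mul(Function('O')(10), Function('l')(Function('y')(2, 1))) = Mul(-7, Mul(4, Add(4, Mul(Rational(-1, 3), Pow(1, 2)), Mul(Rational(-1, 3), 2, Pow(1, 2))), Add(-3, Add(4, Mul(Rational(-1, 3), Pow(1, 2)), Mul(Rational(-1, 3), 2, Pow(1, 2)))))) = Mul(-7, Mul(4, Add(4, Mul(Rational(-1, 3), 1), Mul(Rational(-1, 3), 2, 1)), Add(-3, Add(4, Mul(Rational(-1, 3), 1), Mul(Rational(-1, 3), 2, 1))))) = Mul(-7, Mul(4, Add(4, Rational(-1, 3), Rational(-2, 3)), Add(-3, Add(4, Rational(-1, 3), Rational(-2, 3))))) = Mul(-7, Mul(4, 3, Add(-3, 3))) = Mul(-7, Mul(4, 3, 0)) = Mul(-7, 0) = 0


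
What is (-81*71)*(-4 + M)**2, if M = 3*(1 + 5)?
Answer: -1127196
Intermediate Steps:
M = 18 (M = 3*6 = 18)
(-81*71)*(-4 + M)**2 = (-81*71)*(-4 + 18)**2 = -5751*14**2 = -5751*196 = -1127196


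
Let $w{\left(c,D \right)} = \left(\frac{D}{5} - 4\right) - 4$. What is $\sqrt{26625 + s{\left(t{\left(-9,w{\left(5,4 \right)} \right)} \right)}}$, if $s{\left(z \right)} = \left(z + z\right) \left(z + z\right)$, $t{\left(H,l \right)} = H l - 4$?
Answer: $\frac{\sqrt{1035289}}{5} \approx 203.5$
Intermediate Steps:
$w{\left(c,D \right)} = -8 + \frac{D}{5}$ ($w{\left(c,D \right)} = \left(D \frac{1}{5} - 4\right) - 4 = \left(\frac{D}{5} - 4\right) - 4 = \left(-4 + \frac{D}{5}\right) - 4 = -8 + \frac{D}{5}$)
$t{\left(H,l \right)} = -4 + H l$
$s{\left(z \right)} = 4 z^{2}$ ($s{\left(z \right)} = 2 z 2 z = 4 z^{2}$)
$\sqrt{26625 + s{\left(t{\left(-9,w{\left(5,4 \right)} \right)} \right)}} = \sqrt{26625 + 4 \left(-4 - 9 \left(-8 + \frac{1}{5} \cdot 4\right)\right)^{2}} = \sqrt{26625 + 4 \left(-4 - 9 \left(-8 + \frac{4}{5}\right)\right)^{2}} = \sqrt{26625 + 4 \left(-4 - - \frac{324}{5}\right)^{2}} = \sqrt{26625 + 4 \left(-4 + \frac{324}{5}\right)^{2}} = \sqrt{26625 + 4 \left(\frac{304}{5}\right)^{2}} = \sqrt{26625 + 4 \cdot \frac{92416}{25}} = \sqrt{26625 + \frac{369664}{25}} = \sqrt{\frac{1035289}{25}} = \frac{\sqrt{1035289}}{5}$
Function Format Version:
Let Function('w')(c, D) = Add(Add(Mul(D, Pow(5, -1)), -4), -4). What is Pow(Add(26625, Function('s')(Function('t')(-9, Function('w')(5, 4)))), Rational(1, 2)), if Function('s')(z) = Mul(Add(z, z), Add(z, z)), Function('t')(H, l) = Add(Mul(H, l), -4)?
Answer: Mul(Rational(1, 5), Pow(1035289, Rational(1, 2))) ≈ 203.50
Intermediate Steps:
Function('w')(c, D) = Add(-8, Mul(Rational(1, 5), D)) (Function('w')(c, D) = Add(Add(Mul(D, Rational(1, 5)), -4), -4) = Add(Add(Mul(Rational(1, 5), D), -4), -4) = Add(Add(-4, Mul(Rational(1, 5), D)), -4) = Add(-8, Mul(Rational(1, 5), D)))
Function('t')(H, l) = Add(-4, Mul(H, l))
Function('s')(z) = Mul(4, Pow(z, 2)) (Function('s')(z) = Mul(Mul(2, z), Mul(2, z)) = Mul(4, Pow(z, 2)))
Pow(Add(26625, Function('s')(Function('t')(-9, Function('w')(5, 4)))), Rational(1, 2)) = Pow(Add(26625, Mul(4, Pow(Add(-4, Mul(-9, Add(-8, Mul(Rational(1, 5), 4)))), 2))), Rational(1, 2)) = Pow(Add(26625, Mul(4, Pow(Add(-4, Mul(-9, Add(-8, Rational(4, 5)))), 2))), Rational(1, 2)) = Pow(Add(26625, Mul(4, Pow(Add(-4, Mul(-9, Rational(-36, 5))), 2))), Rational(1, 2)) = Pow(Add(26625, Mul(4, Pow(Add(-4, Rational(324, 5)), 2))), Rational(1, 2)) = Pow(Add(26625, Mul(4, Pow(Rational(304, 5), 2))), Rational(1, 2)) = Pow(Add(26625, Mul(4, Rational(92416, 25))), Rational(1, 2)) = Pow(Add(26625, Rational(369664, 25)), Rational(1, 2)) = Pow(Rational(1035289, 25), Rational(1, 2)) = Mul(Rational(1, 5), Pow(1035289, Rational(1, 2)))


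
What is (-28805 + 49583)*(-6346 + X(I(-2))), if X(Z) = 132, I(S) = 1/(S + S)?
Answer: -129114492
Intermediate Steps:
I(S) = 1/(2*S)
(-28805 + 49583)*(-6346 + X(I(-2))) = (-28805 + 49583)*(-6346 + 132) = 20778*(-6214) = -129114492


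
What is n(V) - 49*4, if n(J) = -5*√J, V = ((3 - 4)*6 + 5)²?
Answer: -201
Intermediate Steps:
V = 1 (V = (-1*6 + 5)² = (-6 + 5)² = (-1)² = 1)
n(V) - 49*4 = -5*√1 - 49*4 = -5*1 - 196 = -5 - 196 = -201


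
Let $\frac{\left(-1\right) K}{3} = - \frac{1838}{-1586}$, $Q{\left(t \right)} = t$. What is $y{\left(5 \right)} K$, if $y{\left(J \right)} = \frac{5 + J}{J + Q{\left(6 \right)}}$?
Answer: $- \frac{27570}{8723} \approx -3.1606$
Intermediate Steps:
$K = - \frac{2757}{793}$ ($K = - 3 \left(- \frac{1838}{-1586}\right) = - 3 \left(\left(-1838\right) \left(- \frac{1}{1586}\right)\right) = \left(-3\right) \frac{919}{793} = - \frac{2757}{793} \approx -3.4767$)
$y{\left(J \right)} = \frac{5 + J}{6 + J}$ ($y{\left(J \right)} = \frac{5 + J}{J + 6} = \frac{5 + J}{6 + J}$)
$y{\left(5 \right)} K = \frac{5 + 5}{6 + 5} \left(- \frac{2757}{793}\right) = \frac{1}{11} \cdot 10 \left(- \frac{2757}{793}\right) = \frac{10}{11} \left(- \frac{2757}{793}\right) = - \frac{27570}{8723}$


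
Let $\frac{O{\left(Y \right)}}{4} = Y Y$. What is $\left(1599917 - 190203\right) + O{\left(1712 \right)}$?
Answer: $13133490$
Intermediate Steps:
$O{\left(Y \right)} = 4 Y^{2}$ ($O{\left(Y \right)} = 4 Y Y = 4 Y^{2}$)
$\left(1599917 - 190203\right) + O{\left(1712 \right)} = \left(1599917 - 190203\right) + 4 \cdot 1712^{2} = 1409714 + 4 \cdot 2930944 = 1409714 + 11723776 = 13133490$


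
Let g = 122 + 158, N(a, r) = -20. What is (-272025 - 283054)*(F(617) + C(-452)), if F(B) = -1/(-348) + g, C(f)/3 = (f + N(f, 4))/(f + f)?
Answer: -6146072816891/39324 ≈ -1.5629e+8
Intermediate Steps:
g = 280
C(f) = 3*(-20 + f)/(2*f) (C(f) = 3*((f - 20)/(f + f)) = 3*((-20 + f)/((2*f))) = 3*((-20 + f)*(1/(2*f))) = 3*((-20 + f)/(2*f)) = 3*(-20 + f)/(2*f))
F(B) = 97441/348 (F(B) = -1/(-348) + 280 = -1*(-1/348) + 280 = 1/348 + 280 = 97441/348)
(-272025 - 283054)*(F(617) + C(-452)) = (-272025 - 283054)*(97441/348 + (3/2 - 30/(-452))) = -555079*(97441/348 + (3/2 - 30*(-1/452))) = -555079*(97441/348 + (3/2 + 15/226)) = -555079*(97441/348 + 177/113) = -555079*11072429/39324 = -6146072816891/39324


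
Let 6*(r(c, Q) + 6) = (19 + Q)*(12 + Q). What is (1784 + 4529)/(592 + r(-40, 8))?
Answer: 6313/676 ≈ 9.3388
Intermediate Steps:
r(c, Q) = -6 + (12 + Q)*(19 + Q)/6 (r(c, Q) = -6 + ((19 + Q)*(12 + Q))/6 = -6 + ((12 + Q)*(19 + Q))/6 = -6 + (12 + Q)*(19 + Q)/6)
(1784 + 4529)/(592 + r(-40, 8)) = (1784 + 4529)/(592 + (32 + (⅙)*8² + (31/6)*8)) = 6313/(592 + (32 + (⅙)*64 + 124/3)) = 6313/(592 + (32 + 32/3 + 124/3)) = 6313/(592 + 84) = 6313/676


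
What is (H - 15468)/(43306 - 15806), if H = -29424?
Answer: -11223/6875 ≈ -1.6324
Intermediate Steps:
(H - 15468)/(43306 - 15806) = (-29424 - 15468)/(43306 - 15806) = -44892/27500 = -44892*1/27500 = -11223/6875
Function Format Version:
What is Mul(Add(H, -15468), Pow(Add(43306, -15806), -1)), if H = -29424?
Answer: Rational(-11223, 6875) ≈ -1.6324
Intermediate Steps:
Mul(Add(H, -15468), Pow(Add(43306, -15806), -1)) = Mul(Add(-29424, -15468), Pow(Add(43306, -15806), -1)) = Mul(-44892, Pow(27500, -1)) = Mul(-44892, Rational(1, 27500)) = Rational(-11223, 6875)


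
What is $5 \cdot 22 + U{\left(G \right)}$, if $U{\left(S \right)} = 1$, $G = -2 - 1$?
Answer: $111$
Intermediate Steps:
$G = -3$ ($G = -2 - 1 = -3$)
$5 \cdot 22 + U{\left(G \right)} = 5 \cdot 22 + 1 = 110 + 1 = 111$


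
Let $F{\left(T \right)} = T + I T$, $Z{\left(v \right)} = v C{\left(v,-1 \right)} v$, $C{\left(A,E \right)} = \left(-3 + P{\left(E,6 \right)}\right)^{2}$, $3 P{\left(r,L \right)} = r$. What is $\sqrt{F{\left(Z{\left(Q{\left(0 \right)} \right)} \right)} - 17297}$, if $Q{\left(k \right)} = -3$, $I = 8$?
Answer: $i \sqrt{16397} \approx 128.05 i$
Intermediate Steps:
$P{\left(r,L \right)} = \frac{r}{3}$
$C{\left(A,E \right)} = \left(-3 + \frac{E}{3}\right)^{2}$
$Z{\left(v \right)} = \frac{100 v^{2}}{9}$ ($Z{\left(v \right)} = v \frac{\left(-9 - 1\right)^{2}}{9} v = v \frac{\left(-10\right)^{2}}{9} v = v \frac{1}{9} \cdot 100 v = v \frac{100}{9} v = \frac{100 v}{9} v = \frac{100 v^{2}}{9}$)
$F{\left(T \right)} = 9 T$ ($F{\left(T \right)} = T + 8 T = 9 T$)
$\sqrt{F{\left(Z{\left(Q{\left(0 \right)} \right)} \right)} - 17297} = \sqrt{9 \frac{100 \left(-3\right)^{2}}{9} - 17297} = \sqrt{9 \cdot \frac{100}{9} \cdot 9 - 17297} = \sqrt{9 \cdot 100 - 17297} = \sqrt{900 - 17297} = \sqrt{-16397} = i \sqrt{16397}$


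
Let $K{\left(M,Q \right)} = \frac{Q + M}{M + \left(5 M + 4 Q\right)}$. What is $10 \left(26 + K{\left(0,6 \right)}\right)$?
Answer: $\frac{525}{2} \approx 262.5$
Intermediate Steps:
$K{\left(M,Q \right)} = \frac{M + Q}{4 Q + 6 M}$ ($K{\left(M,Q \right)} = \frac{M + Q}{M + \left(4 Q + 5 M\right)} = \frac{M + Q}{4 Q + 6 M}$)
$10 \left(26 + K{\left(0,6 \right)}\right) = 10 \left(26 + \frac{0 + 6}{2 \left(2 \cdot 6 + 3 \cdot 0\right)}\right) = 10 \left(26 + \frac{1}{2} \frac{1}{12 + 0} \cdot 6\right) = 10 \left(26 + \frac{1}{2} \cdot \frac{1}{12} \cdot 6\right) = 10 \left(26 + \frac{1}{4}\right) = 10 \cdot \frac{105}{4} = \frac{525}{2}$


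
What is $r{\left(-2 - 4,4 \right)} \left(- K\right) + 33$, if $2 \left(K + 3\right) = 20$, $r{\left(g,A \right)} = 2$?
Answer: $19$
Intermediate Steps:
$K = 7$ ($K = -3 + \frac{1}{2} \cdot 20 = -3 + 10 = 7$)
$r{\left(-2 - 4,4 \right)} \left(- K\right) + 33 = 2 \left(\left(-1\right) 7\right) + 33 = 2 \left(-7\right) + 33 = -14 + 33 = 19$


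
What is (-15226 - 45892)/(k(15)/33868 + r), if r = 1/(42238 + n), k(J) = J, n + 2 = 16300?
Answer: -30291566700816/227977 ≈ -1.3287e+8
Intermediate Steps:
n = 16298 (n = -2 + 16300 = 16298)
r = 1/58536 (r = 1/(42238 + 16298) = 1/58536 ≈ 1.7084e-5)
(-15226 - 45892)/(k(15)/33868 + r) = (-15226 - 45892)/(15/33868 + 1/58536) = -61118/(15*(1/33868) + 1/58536) = -61118/(15/33868 + 1/58536) = -61118/227977/495624312 = -61118*495624312/227977 = -30291566700816/227977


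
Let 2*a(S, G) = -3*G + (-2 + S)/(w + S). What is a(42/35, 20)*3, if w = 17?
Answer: -8196/91 ≈ -90.066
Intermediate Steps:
a(S, G) = -3*G/2 + (-2 + S)/(2*(17 + S)) (a(S, G) = (-3*G + (-2 + S)/(17 + S))/2 = -3*G/2 + (-2 + S)/(2*(17 + S)))
a(42/35, 20)*3 = ((-2 + 42/35 - 51*20 - 3*20*42/35)/(2*(17 + 42/35)))*3 = ((-2 + 42*(1/35) - 1020 - 3*20*42*(1/35))/(2*(17 + 42*(1/35))))*3 = ((-2 + 6/5 - 1020 - 3*20*6/5)/(2*(17 + 6/5)))*3 = ((-2 + 6/5 - 1020 - 72)/(2*(91/5)))*3 = ((½)*(5/91)*(-5464/5))*3 = -2732/91*3 = -8196/91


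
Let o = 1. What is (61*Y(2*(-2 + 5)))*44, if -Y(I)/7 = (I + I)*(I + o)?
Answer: -1578192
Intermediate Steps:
Y(I) = -14*I*(1 + I) (Y(I) = -7*(I + I)*(I + 1) = -7*2*I*(1 + I) = -14*I*(1 + I))
(61*Y(2*(-2 + 5)))*44 = (61*(-14*2*(-2 + 5)*(1 + 2*(-2 + 5))))*44 = (61*(-14*2*3*(1 + 2*3)))*44 = (61*(-14*6*(1 + 6)))*44 = (61*(-14*6*7))*44 = (61*(-588))*44 = -35868*44 = -1578192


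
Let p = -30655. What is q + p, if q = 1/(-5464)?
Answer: -167498921/5464 ≈ -30655.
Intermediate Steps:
q = -1/5464 ≈ -0.00018302
q + p = -1/5464 - 30655 = -167498921/5464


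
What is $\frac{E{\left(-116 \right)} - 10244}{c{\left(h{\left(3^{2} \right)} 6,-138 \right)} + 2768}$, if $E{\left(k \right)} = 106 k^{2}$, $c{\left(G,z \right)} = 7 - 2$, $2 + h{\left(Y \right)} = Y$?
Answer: $\frac{1416092}{2773} \approx 510.67$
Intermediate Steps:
$h{\left(Y \right)} = -2 + Y$
$c{\left(G,z \right)} = 5$ ($c{\left(G,z \right)} = 7 - 2 = 5$)
$\frac{E{\left(-116 \right)} - 10244}{c{\left(h{\left(3^{2} \right)} 6,-138 \right)} + 2768} = \frac{106 \left(-116\right)^{2} - 10244}{5 + 2768} = \frac{106 \cdot 13456 - 10244}{2773} = \left(1426336 - 10244\right) \frac{1}{2773} = 1416092 \cdot \frac{1}{2773} = \frac{1416092}{2773}$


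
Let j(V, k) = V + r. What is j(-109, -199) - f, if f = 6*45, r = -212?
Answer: -591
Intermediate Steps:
j(V, k) = -212 + V (j(V, k) = V - 212 = -212 + V)
f = 270
j(-109, -199) - f = (-212 - 109) - 1*270 = -321 - 270 = -591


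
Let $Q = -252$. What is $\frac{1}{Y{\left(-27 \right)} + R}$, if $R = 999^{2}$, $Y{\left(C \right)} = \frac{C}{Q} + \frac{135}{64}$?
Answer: $\frac{448}{447105441} \approx 1.002 \cdot 10^{-6}$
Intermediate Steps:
$Y{\left(C \right)} = \frac{135}{64} - \frac{C}{252}$ ($Y{\left(C \right)} = \frac{C}{-252} + \frac{135}{64} = C \left(- \frac{1}{252}\right) + 135 \cdot \frac{1}{64} = - \frac{C}{252} + \frac{135}{64} = \frac{135}{64} - \frac{C}{252}$)
$R = 998001$
$\frac{1}{Y{\left(-27 \right)} + R} = \frac{1}{\left(\frac{135}{64} - - \frac{3}{28}\right) + 998001} = \frac{1}{\left(\frac{135}{64} + \frac{3}{28}\right) + 998001} = \frac{1}{\frac{993}{448} + 998001} = \frac{1}{\frac{447105441}{448}} = \frac{448}{447105441}$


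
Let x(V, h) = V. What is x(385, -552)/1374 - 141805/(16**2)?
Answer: -97370755/175872 ≈ -553.65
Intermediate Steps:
x(385, -552)/1374 - 141805/(16**2) = 385/1374 - 141805/(16**2) = 385*(1/1374) - 141805/256 = 385/1374 - 141805*1/256 = 385/1374 - 141805/256 = -97370755/175872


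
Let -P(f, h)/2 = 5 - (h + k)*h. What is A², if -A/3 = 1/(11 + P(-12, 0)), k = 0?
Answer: 9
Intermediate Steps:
P(f, h) = -10 + 2*h² (P(f, h) = -2*(5 - (h + 0)*h) = -2*(5 - h*h) = -2*(5 - h²) = -10 + 2*h²)
A = -3 (A = -3/(11 + (-10 + 2*0²)) = -3/(11 + (-10 + 2*0)) = -3/(11 + (-10 + 0)) = -3/(11 - 10) = -3/1 = -3*1 = -3)
A² = (-3)² = 9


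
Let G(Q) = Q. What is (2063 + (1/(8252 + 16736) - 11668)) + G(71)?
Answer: -238235591/24988 ≈ -9534.0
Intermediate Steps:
(2063 + (1/(8252 + 16736) - 11668)) + G(71) = (2063 + (1/(8252 + 16736) - 11668)) + 71 = (2063 + (1/24988 - 11668)) + 71 = (2063 - 291559983/24988) + 71 = -240009739/24988 + 71 = -238235591/24988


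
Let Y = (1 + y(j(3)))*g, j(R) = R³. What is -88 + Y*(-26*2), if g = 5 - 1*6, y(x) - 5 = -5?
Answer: -36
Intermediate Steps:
y(x) = 0 (y(x) = 5 - 5 = 0)
g = -1 (g = 5 - 6 = -1)
Y = -1 (Y = (1 + 0)*(-1) = 1*(-1) = -1)
-88 + Y*(-26*2) = -88 - (-26)*2 = -88 - 1*(-52) = -88 + 52 = -36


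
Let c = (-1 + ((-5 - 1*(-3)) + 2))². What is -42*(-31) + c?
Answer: 1303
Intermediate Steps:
c = 1 (c = (-1 + ((-5 + 3) + 2))² = (-1 + (-2 + 2))² = (-1 + 0)² = (-1)² = 1)
-42*(-31) + c = -42*(-31) + 1 = 1302 + 1 = 1303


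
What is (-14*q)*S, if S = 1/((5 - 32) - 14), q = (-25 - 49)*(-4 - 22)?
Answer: 26936/41 ≈ 656.98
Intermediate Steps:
q = 1924 (q = -74*(-26) = 1924)
S = -1/41 (S = 1/(-27 - 14) = 1/(-41) = -1/41 ≈ -0.024390)
(-14*q)*S = -14*1924*(-1/41) = -26936*(-1/41) = 26936/41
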